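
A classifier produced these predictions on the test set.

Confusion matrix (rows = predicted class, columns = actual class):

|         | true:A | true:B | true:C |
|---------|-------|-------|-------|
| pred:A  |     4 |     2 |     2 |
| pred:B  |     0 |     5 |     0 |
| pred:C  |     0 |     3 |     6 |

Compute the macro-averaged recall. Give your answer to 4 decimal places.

0.7500

Per-class recall (TP/(TP+FN)):
  A: TP=4, FN=0+0=0 → 4/4 = 1.00000
  B: TP=5, FN=2+3=5 → 5/10 = 0.50000
  C: TP=6, FN=2+0=2 → 6/8 = 0.75000
Macro-recall = mean = (1.00000 + 0.50000 + 0.75000) / 3 = 0.7500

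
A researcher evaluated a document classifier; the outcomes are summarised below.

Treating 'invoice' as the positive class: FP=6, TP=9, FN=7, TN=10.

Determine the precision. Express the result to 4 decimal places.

Precision = TP/(TP+FP) = 9/(9+6) = 9/15 = 0.6000

0.6000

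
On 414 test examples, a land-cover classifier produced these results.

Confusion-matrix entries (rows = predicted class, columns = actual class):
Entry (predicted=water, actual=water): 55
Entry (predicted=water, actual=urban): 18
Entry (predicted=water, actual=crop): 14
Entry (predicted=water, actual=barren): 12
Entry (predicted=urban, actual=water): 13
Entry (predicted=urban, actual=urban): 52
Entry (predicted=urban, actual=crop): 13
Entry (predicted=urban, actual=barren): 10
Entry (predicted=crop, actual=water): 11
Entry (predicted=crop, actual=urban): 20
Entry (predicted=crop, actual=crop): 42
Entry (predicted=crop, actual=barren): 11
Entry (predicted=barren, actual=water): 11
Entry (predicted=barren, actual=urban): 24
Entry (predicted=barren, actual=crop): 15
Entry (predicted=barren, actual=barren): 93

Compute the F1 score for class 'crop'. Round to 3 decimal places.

F1 score = 2·TP/(2·TP+FP+FN).
crop: TP=42, FP=11+20+11=42, FN=14+13+15=42 → 84/168 = 0.5000

0.500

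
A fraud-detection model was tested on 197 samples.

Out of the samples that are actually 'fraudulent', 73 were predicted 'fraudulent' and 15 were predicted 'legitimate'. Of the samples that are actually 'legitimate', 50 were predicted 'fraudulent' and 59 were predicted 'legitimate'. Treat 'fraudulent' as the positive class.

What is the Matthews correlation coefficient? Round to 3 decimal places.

0.381

MCC = (TP·TN − FP·FN) / √((TP+FP)(TP+FN)(TN+FP)(TN+FN))
Numerator = 73·59 − 50·15 = 3557
Denominator = √(123·88·109·74) = √87306384 = 9343.7885
MCC = 3557 / 9343.7885 = 0.381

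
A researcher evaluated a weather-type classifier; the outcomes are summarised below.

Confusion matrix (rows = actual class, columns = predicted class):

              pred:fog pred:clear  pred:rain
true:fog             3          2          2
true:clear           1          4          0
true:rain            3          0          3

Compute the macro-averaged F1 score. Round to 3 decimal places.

0.567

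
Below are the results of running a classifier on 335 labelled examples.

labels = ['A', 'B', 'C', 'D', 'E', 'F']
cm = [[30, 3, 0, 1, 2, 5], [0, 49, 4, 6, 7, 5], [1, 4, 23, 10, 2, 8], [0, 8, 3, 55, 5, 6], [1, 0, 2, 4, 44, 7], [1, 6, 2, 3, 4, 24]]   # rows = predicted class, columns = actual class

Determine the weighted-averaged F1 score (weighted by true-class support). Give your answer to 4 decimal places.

Per-class F1 score (2·TP/(2·TP+FP+FN)):
  A: TP=30, FP=3+0+1+2+5=11, FN=0+1+0+1+1=3 → 60/74 = 0.81081
  B: TP=49, FP=0+4+6+7+5=22, FN=3+4+8+0+6=21 → 98/141 = 0.69504
  C: TP=23, FP=1+4+10+2+8=25, FN=0+4+3+2+2=11 → 46/82 = 0.56098
  D: TP=55, FP=0+8+3+5+6=22, FN=1+6+10+4+3=24 → 110/156 = 0.70513
  E: TP=44, FP=1+0+2+4+7=14, FN=2+7+2+5+4=20 → 88/122 = 0.72131
  F: TP=24, FP=1+6+2+3+4=16, FN=5+5+8+6+7=31 → 48/95 = 0.50526
Weighted-F1 score = Σ (supportᵢ/N)·F1 scoreᵢ with N=335: (33/335)·0.81081 + (70/335)·0.69504 + (34/335)·0.56098 + (79/335)·0.70513 + (64/335)·0.72131 + (55/335)·0.50526 = 0.6691

0.6691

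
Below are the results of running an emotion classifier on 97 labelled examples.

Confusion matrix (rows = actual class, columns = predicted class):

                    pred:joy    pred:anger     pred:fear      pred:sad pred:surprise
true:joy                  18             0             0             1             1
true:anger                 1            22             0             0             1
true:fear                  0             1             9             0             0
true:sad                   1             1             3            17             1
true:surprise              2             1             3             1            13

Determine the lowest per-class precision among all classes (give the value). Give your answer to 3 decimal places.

Per-class precision (TP/(TP+FP)):
  joy: TP=18, FP=1+0+1+2=4 → 18/22 = 0.8182
  anger: TP=22, FP=0+1+1+1=3 → 22/25 = 0.8800
  fear: TP=9, FP=0+0+3+3=6 → 9/15 = 0.6000
  sad: TP=17, FP=1+0+0+1=2 → 17/19 = 0.8947
  surprise: TP=13, FP=1+1+0+1=3 → 13/16 = 0.8125
Lowest is class 'fear' with precision = 0.600.

0.600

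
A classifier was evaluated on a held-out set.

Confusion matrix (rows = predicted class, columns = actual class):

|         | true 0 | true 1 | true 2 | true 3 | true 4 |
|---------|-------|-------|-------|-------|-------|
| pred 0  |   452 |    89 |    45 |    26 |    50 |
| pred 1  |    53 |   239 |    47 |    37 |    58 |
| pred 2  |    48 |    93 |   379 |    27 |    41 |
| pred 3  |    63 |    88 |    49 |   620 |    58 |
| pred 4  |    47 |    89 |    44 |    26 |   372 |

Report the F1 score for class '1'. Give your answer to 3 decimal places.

Take TP from the diagonal, FP from the rest of the '1' prediction marginal, FN from the rest of the '1' actual marginal.
F1 score = 2·TP/(2·TP+FP+FN).
1: TP=239, FP=53+47+37+58=195, FN=89+93+88+89=359 → 478/1032 = 0.4632

0.463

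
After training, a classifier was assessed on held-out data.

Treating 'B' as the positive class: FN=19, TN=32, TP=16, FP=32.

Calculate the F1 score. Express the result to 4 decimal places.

0.3855

Precision = TP/(TP+FP) = 16/48 = 0.3333
Recall = TP/(TP+FN) = 16/35 = 0.4571
F1 = 2·TP/(2·TP+FP+FN) = 32/83 = 0.3855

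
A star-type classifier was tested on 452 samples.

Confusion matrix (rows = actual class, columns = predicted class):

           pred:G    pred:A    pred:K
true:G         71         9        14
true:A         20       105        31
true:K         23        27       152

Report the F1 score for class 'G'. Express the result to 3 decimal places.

0.683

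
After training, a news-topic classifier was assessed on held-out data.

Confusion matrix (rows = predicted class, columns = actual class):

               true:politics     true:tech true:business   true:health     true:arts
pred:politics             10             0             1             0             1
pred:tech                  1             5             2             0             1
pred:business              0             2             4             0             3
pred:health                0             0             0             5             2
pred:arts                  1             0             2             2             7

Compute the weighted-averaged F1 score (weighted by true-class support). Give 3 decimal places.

0.631

Per-class F1 score (2·TP/(2·TP+FP+FN)):
  politics: TP=10, FP=0+1+0+1=2, FN=1+0+0+1=2 → 20/24 = 0.8333
  tech: TP=5, FP=1+2+0+1=4, FN=0+2+0+0=2 → 10/16 = 0.6250
  business: TP=4, FP=0+2+0+3=5, FN=1+2+0+2=5 → 8/18 = 0.4444
  health: TP=5, FP=0+0+0+2=2, FN=0+0+0+2=2 → 10/14 = 0.7143
  arts: TP=7, FP=1+0+2+2=5, FN=1+1+3+2=7 → 14/26 = 0.5385
Weighted-F1 score = Σ (supportᵢ/N)·F1 scoreᵢ with N=49: (12/49)·0.8333 + (7/49)·0.6250 + (9/49)·0.4444 + (7/49)·0.7143 + (14/49)·0.5385 = 0.631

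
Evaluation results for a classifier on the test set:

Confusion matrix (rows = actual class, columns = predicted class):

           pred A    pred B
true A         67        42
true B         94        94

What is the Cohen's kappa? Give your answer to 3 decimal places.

Observed agreement pₒ = trace/N = 161/297 = 0.5421
Expected agreement pₑ = Σ (rowᵢ·colᵢ)/N² = (109·161 + 188·136)/297² = 0.4888
κ = (pₒ − pₑ)/(1 − pₑ) = (0.5421 − 0.4888)/(1 − 0.4888) = 0.104

0.104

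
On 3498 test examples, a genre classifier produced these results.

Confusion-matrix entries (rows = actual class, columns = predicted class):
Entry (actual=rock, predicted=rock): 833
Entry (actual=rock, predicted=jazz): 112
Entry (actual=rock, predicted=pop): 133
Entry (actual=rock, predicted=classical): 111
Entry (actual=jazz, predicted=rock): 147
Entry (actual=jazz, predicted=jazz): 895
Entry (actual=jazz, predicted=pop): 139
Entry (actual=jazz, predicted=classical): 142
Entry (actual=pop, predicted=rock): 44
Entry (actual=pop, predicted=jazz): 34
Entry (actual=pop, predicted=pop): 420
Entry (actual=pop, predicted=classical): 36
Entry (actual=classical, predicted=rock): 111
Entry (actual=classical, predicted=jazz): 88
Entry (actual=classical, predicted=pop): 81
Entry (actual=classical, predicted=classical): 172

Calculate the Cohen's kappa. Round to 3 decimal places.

Observed agreement pₒ = trace/N = 2320/3498 = 0.6632
Expected agreement pₑ = Σ (rowᵢ·colᵢ)/N² = (1189·1135 + 1323·1129 + 534·773 + 452·461)/3498² = 0.2831
κ = (pₒ − pₑ)/(1 − pₑ) = (0.6632 − 0.2831)/(1 − 0.2831) = 0.530

0.530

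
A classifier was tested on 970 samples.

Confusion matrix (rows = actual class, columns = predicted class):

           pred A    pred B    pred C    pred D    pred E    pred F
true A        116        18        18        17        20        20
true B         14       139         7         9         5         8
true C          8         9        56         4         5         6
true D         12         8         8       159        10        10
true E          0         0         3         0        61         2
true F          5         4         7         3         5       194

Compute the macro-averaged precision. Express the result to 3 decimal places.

0.718

Per-class precision (TP/(TP+FP)):
  A: TP=116, FP=14+8+12+0+5=39 → 116/155 = 0.7484
  B: TP=139, FP=18+9+8+0+4=39 → 139/178 = 0.7809
  C: TP=56, FP=18+7+8+3+7=43 → 56/99 = 0.5657
  D: TP=159, FP=17+9+4+0+3=33 → 159/192 = 0.8281
  E: TP=61, FP=20+5+5+10+5=45 → 61/106 = 0.5755
  F: TP=194, FP=20+8+6+10+2=46 → 194/240 = 0.8083
Macro-precision = mean = (0.7484 + 0.7809 + 0.5657 + 0.8281 + 0.5755 + 0.8083) / 6 = 0.718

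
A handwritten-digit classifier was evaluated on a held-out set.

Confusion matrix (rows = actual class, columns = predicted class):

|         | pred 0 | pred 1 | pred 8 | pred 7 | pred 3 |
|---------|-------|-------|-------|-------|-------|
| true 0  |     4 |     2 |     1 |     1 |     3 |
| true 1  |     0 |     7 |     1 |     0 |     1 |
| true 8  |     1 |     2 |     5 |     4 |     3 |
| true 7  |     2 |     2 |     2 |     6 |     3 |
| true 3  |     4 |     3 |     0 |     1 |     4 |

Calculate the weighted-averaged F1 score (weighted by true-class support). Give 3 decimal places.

0.414

Per-class F1 score (2·TP/(2·TP+FP+FN)):
  0: TP=4, FP=0+1+2+4=7, FN=2+1+1+3=7 → 8/22 = 0.3636
  1: TP=7, FP=2+2+2+3=9, FN=0+1+0+1=2 → 14/25 = 0.5600
  8: TP=5, FP=1+1+2+0=4, FN=1+2+4+3=10 → 10/24 = 0.4167
  7: TP=6, FP=1+0+4+1=6, FN=2+2+2+3=9 → 12/27 = 0.4444
  3: TP=4, FP=3+1+3+3=10, FN=4+3+0+1=8 → 8/26 = 0.3077
Weighted-F1 score = Σ (supportᵢ/N)·F1 scoreᵢ with N=62: (11/62)·0.3636 + (9/62)·0.5600 + (15/62)·0.4167 + (15/62)·0.4444 + (12/62)·0.3077 = 0.414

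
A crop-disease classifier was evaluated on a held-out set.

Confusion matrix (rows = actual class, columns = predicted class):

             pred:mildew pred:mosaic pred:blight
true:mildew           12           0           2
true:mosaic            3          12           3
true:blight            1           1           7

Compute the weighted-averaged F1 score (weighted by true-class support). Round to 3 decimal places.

Per-class F1 score (2·TP/(2·TP+FP+FN)):
  mildew: TP=12, FP=3+1=4, FN=0+2=2 → 24/30 = 0.8000
  mosaic: TP=12, FP=0+1=1, FN=3+3=6 → 24/31 = 0.7742
  blight: TP=7, FP=2+3=5, FN=1+1=2 → 14/21 = 0.6667
Weighted-F1 score = Σ (supportᵢ/N)·F1 scoreᵢ with N=41: (14/41)·0.8000 + (18/41)·0.7742 + (9/41)·0.6667 = 0.759

0.759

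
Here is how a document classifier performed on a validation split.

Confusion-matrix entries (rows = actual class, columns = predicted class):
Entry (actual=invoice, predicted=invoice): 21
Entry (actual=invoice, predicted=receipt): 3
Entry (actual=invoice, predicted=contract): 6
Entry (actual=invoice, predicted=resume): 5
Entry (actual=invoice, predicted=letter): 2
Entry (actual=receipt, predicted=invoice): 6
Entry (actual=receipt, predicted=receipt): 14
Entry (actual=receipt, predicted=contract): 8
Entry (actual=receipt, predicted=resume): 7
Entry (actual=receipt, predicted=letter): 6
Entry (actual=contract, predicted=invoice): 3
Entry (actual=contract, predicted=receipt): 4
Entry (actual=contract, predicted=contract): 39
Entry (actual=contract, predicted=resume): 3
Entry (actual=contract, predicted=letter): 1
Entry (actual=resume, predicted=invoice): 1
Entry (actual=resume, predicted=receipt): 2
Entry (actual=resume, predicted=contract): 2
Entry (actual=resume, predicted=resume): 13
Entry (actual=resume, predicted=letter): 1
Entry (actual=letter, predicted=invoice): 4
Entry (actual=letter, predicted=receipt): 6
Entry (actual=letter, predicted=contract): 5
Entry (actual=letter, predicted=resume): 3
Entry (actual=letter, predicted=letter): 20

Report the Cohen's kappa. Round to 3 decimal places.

Observed agreement pₒ = trace/N = 107/185 = 0.5784
Expected agreement pₑ = Σ (rowᵢ·colᵢ)/N² = (37·35 + 41·29 + 50·60 + 19·31 + 38·30)/185² = 0.2108
κ = (pₒ − pₑ)/(1 − pₑ) = (0.5784 − 0.2108)/(1 − 0.2108) = 0.466

0.466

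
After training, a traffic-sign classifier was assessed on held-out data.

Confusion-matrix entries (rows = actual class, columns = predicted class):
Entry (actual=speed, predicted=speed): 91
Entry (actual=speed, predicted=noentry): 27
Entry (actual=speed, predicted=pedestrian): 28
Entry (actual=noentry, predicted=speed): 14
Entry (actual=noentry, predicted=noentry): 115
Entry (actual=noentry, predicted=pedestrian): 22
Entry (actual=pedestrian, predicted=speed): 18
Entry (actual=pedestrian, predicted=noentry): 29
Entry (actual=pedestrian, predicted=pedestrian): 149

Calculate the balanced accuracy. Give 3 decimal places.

Balanced accuracy = mean of per-class recall.
  speed: recall = 91/146 = 0.6233
  noentry: recall = 115/151 = 0.7616
  pedestrian: recall = 149/196 = 0.7602
Mean = (0.6233 + 0.7616 + 0.7602) / 3 = 0.715

0.715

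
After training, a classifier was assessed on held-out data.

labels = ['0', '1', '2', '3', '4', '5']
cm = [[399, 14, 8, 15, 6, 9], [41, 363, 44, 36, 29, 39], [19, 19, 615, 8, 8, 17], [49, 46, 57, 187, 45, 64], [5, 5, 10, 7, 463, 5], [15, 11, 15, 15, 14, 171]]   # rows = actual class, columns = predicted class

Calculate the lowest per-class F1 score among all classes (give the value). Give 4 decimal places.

0.5223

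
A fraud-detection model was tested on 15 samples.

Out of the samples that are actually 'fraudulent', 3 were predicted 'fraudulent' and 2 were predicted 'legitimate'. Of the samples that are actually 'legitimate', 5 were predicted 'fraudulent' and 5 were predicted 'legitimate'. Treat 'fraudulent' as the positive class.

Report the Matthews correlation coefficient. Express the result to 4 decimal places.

MCC = (TP·TN − FP·FN) / √((TP+FP)(TP+FN)(TN+FP)(TN+FN))
Numerator = 3·5 − 5·2 = 5
Denominator = √(8·5·10·7) = √2800 = 52.9150
MCC = 5 / 52.9150 = 0.0945

0.0945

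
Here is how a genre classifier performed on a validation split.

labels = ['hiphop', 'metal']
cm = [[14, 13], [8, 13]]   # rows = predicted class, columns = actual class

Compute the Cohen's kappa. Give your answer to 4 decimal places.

0.1340

Observed agreement pₒ = trace/N = 27/48 = 0.56250
Expected agreement pₑ = Σ (rowᵢ·colᵢ)/N² = (22·27 + 26·21)/48² = 0.49479
κ = (pₒ − pₑ)/(1 − pₑ) = (0.56250 − 0.49479)/(1 − 0.49479) = 0.1340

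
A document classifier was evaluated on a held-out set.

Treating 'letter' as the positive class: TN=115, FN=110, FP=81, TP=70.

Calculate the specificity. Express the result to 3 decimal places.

0.587

Specificity = TN/(TN+FP) = 115/(115+81) = 0.587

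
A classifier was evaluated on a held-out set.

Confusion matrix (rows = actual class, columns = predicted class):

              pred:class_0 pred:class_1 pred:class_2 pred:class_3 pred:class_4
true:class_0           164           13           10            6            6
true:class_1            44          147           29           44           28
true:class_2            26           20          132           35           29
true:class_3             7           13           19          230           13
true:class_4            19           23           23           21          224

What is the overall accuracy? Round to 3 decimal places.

Accuracy = trace / total = (164+147+132+230+224=897) / 1325 = 897/1325 = 0.677

0.677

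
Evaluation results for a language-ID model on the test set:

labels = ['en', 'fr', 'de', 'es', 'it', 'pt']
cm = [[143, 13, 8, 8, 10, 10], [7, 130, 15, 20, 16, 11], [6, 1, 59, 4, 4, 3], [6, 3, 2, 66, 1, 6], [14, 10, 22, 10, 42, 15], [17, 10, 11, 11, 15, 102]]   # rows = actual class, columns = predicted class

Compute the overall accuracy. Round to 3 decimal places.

Accuracy = trace / total = (143+130+59+66+42+102=542) / 831 = 542/831 = 0.652

0.652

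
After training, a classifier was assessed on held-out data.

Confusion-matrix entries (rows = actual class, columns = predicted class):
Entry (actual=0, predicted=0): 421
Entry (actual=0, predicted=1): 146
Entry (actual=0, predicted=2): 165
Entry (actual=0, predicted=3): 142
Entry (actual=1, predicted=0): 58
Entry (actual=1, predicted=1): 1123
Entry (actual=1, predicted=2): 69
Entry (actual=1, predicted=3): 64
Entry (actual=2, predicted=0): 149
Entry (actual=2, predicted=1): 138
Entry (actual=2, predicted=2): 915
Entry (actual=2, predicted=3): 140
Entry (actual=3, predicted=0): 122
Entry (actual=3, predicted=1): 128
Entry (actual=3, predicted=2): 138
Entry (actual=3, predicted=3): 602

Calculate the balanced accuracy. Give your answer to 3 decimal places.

Balanced accuracy = mean of per-class recall.
  0: recall = 421/874 = 0.4817
  1: recall = 1123/1314 = 0.8546
  2: recall = 915/1342 = 0.6818
  3: recall = 602/990 = 0.6081
Mean = (0.4817 + 0.8546 + 0.6818 + 0.6081) / 4 = 0.657

0.657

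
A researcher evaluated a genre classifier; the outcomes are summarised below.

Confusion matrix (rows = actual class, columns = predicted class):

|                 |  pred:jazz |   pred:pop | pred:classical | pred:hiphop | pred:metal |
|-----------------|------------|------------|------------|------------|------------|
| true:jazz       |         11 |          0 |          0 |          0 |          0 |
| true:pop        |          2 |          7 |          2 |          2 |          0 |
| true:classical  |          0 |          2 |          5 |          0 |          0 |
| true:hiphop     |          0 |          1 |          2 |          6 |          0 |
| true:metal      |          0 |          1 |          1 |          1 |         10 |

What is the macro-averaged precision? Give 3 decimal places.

Per-class precision (TP/(TP+FP)):
  jazz: TP=11, FP=2+0+0+0=2 → 11/13 = 0.8462
  pop: TP=7, FP=0+2+1+1=4 → 7/11 = 0.6364
  classical: TP=5, FP=0+2+2+1=5 → 5/10 = 0.5000
  hiphop: TP=6, FP=0+2+0+1=3 → 6/9 = 0.6667
  metal: TP=10, FP=0+0+0+0=0 → 10/10 = 1.0000
Macro-precision = mean = (0.8462 + 0.6364 + 0.5000 + 0.6667 + 1.0000) / 5 = 0.730

0.730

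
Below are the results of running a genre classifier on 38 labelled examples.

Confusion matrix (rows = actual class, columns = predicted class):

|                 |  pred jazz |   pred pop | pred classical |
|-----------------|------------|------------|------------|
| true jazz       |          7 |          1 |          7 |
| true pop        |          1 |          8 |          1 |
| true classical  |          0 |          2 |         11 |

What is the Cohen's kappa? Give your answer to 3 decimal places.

0.528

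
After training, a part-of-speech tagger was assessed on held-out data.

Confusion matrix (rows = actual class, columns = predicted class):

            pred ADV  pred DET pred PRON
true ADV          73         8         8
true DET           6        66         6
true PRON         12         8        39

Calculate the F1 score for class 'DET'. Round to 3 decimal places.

0.825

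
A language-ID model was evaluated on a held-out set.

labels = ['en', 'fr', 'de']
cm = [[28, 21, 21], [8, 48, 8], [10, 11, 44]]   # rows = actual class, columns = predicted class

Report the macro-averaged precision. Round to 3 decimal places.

0.604

Per-class precision (TP/(TP+FP)):
  en: TP=28, FP=8+10=18 → 28/46 = 0.6087
  fr: TP=48, FP=21+11=32 → 48/80 = 0.6000
  de: TP=44, FP=21+8=29 → 44/73 = 0.6027
Macro-precision = mean = (0.6087 + 0.6000 + 0.6027) / 3 = 0.604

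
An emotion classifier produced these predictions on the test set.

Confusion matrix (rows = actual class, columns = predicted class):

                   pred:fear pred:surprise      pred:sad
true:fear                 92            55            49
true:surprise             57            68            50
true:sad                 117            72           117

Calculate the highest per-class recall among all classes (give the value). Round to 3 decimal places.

0.469

Per-class recall (TP/(TP+FN)):
  fear: TP=92, FN=55+49=104 → 92/196 = 0.4694
  surprise: TP=68, FN=57+50=107 → 68/175 = 0.3886
  sad: TP=117, FN=117+72=189 → 117/306 = 0.3824
Highest is class 'fear' with recall = 0.469.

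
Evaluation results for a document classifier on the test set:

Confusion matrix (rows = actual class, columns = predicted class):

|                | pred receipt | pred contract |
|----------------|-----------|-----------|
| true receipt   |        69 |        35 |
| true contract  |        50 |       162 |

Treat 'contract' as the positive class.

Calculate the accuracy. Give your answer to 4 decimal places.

0.7310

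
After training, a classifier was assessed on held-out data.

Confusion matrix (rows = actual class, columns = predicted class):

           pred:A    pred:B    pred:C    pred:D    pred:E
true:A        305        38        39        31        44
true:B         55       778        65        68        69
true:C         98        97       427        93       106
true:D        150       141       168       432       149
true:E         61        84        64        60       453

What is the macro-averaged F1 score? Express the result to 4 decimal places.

0.5771

Per-class F1 score (2·TP/(2·TP+FP+FN)):
  A: TP=305, FP=55+98+150+61=364, FN=38+39+31+44=152 → 610/1126 = 0.54174
  B: TP=778, FP=38+97+141+84=360, FN=55+65+68+69=257 → 1556/2173 = 0.71606
  C: TP=427, FP=39+65+168+64=336, FN=98+97+93+106=394 → 854/1584 = 0.53914
  D: TP=432, FP=31+68+93+60=252, FN=150+141+168+149=608 → 864/1724 = 0.50116
  E: TP=453, FP=44+69+106+149=368, FN=61+84+64+60=269 → 906/1543 = 0.58717
Macro-F1 score = mean = (0.54174 + 0.71606 + 0.53914 + 0.50116 + 0.58717) / 5 = 0.5771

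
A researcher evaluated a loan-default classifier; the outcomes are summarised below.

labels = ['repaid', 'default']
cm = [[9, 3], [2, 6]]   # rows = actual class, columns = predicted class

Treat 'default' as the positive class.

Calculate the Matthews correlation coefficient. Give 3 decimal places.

0.492

MCC = (TP·TN − FP·FN) / √((TP+FP)(TP+FN)(TN+FP)(TN+FN))
Numerator = 6·9 − 3·2 = 48
Denominator = √(9·8·12·11) = √9504 = 97.4885
MCC = 48 / 97.4885 = 0.492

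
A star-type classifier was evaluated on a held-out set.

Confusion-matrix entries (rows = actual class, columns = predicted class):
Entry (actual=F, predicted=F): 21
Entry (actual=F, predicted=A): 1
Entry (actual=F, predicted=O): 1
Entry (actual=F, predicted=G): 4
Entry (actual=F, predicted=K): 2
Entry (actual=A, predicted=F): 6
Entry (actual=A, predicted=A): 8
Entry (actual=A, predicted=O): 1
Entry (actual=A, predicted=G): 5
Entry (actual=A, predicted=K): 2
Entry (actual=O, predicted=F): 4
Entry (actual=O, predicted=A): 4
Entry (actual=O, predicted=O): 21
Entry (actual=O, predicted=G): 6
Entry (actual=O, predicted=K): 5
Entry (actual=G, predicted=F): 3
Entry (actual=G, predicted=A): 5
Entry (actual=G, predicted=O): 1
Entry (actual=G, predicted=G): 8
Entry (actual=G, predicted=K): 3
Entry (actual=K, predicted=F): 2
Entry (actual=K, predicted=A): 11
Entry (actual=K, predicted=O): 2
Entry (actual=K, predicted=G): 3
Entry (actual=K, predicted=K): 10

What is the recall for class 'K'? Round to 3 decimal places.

0.357

recall = TP/(TP+FN).
K: TP=10, FN=2+11+2+3=18 → 10/28 = 0.3571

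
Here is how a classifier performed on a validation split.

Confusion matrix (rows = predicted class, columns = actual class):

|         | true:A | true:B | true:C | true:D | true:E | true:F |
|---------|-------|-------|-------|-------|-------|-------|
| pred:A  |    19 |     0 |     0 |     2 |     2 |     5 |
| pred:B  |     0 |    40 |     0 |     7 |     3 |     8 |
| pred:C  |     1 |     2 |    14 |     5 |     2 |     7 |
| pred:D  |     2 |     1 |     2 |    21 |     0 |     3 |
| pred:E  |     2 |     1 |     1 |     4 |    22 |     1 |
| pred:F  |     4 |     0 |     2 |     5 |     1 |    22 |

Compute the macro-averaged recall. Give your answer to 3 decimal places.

Per-class recall (TP/(TP+FN)):
  A: TP=19, FN=0+1+2+2+4=9 → 19/28 = 0.6786
  B: TP=40, FN=0+2+1+1+0=4 → 40/44 = 0.9091
  C: TP=14, FN=0+0+2+1+2=5 → 14/19 = 0.7368
  D: TP=21, FN=2+7+5+4+5=23 → 21/44 = 0.4773
  E: TP=22, FN=2+3+2+0+1=8 → 22/30 = 0.7333
  F: TP=22, FN=5+8+7+3+1=24 → 22/46 = 0.4783
Macro-recall = mean = (0.6786 + 0.9091 + 0.7368 + 0.4773 + 0.7333 + 0.4783) / 6 = 0.669

0.669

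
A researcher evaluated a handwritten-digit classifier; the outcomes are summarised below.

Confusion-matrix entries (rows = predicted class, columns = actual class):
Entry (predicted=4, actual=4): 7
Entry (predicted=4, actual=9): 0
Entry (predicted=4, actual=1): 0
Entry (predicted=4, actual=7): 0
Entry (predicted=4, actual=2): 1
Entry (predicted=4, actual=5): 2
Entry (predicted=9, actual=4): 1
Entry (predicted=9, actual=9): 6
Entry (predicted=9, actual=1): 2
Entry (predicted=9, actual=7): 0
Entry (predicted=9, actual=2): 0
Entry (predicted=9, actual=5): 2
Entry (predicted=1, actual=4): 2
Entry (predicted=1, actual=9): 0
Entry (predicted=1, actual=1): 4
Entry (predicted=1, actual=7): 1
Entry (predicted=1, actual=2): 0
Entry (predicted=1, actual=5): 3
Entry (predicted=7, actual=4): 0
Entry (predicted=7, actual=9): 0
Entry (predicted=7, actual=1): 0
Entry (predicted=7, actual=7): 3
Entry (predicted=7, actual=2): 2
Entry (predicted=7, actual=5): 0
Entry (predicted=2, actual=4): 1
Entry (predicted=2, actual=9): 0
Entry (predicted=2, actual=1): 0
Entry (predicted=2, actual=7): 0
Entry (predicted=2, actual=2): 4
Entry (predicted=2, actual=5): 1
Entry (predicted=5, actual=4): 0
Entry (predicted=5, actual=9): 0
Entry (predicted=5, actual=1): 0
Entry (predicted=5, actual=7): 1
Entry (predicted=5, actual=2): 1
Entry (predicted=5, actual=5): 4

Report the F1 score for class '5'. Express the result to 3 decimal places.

F1 score = 2·TP/(2·TP+FP+FN).
5: TP=4, FP=0+0+0+1+1=2, FN=2+2+3+0+1=8 → 8/18 = 0.4444

0.444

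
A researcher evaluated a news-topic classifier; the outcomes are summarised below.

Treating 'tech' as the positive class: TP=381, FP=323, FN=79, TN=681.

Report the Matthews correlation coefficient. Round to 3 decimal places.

0.471

MCC = (TP·TN − FP·FN) / √((TP+FP)(TP+FN)(TN+FP)(TN+FN))
Numerator = 381·681 − 323·79 = 233944
Denominator = √(704·460·1004·760) = √247102873600 = 497094.4313
MCC = 233944 / 497094.4313 = 0.471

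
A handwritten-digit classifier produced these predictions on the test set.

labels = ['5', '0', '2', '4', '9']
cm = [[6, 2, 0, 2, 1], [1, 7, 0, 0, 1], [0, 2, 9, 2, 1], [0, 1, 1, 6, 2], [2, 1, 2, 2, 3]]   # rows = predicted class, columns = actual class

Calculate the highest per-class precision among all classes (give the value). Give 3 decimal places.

0.778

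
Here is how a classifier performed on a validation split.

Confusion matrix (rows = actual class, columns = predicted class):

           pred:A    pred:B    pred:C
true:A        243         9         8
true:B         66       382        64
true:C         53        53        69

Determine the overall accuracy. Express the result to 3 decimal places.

0.733

Accuracy = trace / total = (243+382+69=694) / 947 = 694/947 = 0.733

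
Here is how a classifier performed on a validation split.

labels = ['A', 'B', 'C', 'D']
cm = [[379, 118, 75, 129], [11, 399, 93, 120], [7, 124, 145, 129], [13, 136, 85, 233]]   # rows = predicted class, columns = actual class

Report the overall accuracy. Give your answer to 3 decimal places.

0.526

Accuracy = trace / total = (379+399+145+233=1156) / 2196 = 1156/2196 = 0.526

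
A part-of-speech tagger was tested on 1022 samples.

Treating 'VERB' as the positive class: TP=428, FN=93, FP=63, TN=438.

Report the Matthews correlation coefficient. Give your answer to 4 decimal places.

MCC = (TP·TN − FP·FN) / √((TP+FP)(TP+FN)(TN+FP)(TN+FN))
Numerator = 428·438 − 63·93 = 181605
Denominator = √(491·521·501·531) = √68053656141 = 260870.9569
MCC = 181605 / 260870.9569 = 0.6961

0.6961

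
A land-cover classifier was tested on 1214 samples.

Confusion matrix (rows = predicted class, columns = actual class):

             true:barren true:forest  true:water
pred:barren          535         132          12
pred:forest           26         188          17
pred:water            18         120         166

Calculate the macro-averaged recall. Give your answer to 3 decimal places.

Per-class recall (TP/(TP+FN)):
  barren: TP=535, FN=26+18=44 → 535/579 = 0.9240
  forest: TP=188, FN=132+120=252 → 188/440 = 0.4273
  water: TP=166, FN=12+17=29 → 166/195 = 0.8513
Macro-recall = mean = (0.9240 + 0.4273 + 0.8513) / 3 = 0.734

0.734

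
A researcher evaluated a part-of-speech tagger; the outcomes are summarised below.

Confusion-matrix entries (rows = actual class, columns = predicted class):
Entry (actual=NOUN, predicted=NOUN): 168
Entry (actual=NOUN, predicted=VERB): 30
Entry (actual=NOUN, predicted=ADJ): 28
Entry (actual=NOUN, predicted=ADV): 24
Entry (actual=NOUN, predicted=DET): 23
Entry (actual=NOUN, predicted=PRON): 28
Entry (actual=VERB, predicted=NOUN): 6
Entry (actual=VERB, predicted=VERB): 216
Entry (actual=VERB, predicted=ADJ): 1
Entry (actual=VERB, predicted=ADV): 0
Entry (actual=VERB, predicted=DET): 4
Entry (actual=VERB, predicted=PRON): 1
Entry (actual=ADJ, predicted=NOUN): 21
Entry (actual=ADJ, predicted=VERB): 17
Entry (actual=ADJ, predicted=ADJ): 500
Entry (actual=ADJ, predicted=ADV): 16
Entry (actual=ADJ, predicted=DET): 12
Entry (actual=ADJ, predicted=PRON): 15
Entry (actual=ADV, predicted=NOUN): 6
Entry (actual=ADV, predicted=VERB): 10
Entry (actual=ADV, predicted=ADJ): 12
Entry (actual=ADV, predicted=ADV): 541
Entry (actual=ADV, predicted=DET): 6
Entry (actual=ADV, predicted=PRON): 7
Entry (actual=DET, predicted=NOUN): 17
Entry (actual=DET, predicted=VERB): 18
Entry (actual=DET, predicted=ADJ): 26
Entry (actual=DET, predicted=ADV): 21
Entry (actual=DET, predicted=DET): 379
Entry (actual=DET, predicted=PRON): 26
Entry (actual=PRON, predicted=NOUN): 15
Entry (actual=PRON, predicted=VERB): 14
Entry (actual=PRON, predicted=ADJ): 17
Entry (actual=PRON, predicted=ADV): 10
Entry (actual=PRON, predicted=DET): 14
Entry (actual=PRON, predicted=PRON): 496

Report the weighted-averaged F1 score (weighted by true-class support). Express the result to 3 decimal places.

0.835

Per-class F1 score (2·TP/(2·TP+FP+FN)):
  NOUN: TP=168, FP=6+21+6+17+15=65, FN=30+28+24+23+28=133 → 336/534 = 0.6292
  VERB: TP=216, FP=30+17+10+18+14=89, FN=6+1+0+4+1=12 → 432/533 = 0.8105
  ADJ: TP=500, FP=28+1+12+26+17=84, FN=21+17+16+12+15=81 → 1000/1165 = 0.8584
  ADV: TP=541, FP=24+0+16+21+10=71, FN=6+10+12+6+7=41 → 1082/1194 = 0.9062
  DET: TP=379, FP=23+4+12+6+14=59, FN=17+18+26+21+26=108 → 758/925 = 0.8195
  PRON: TP=496, FP=28+1+15+7+26=77, FN=15+14+17+10+14=70 → 992/1139 = 0.8709
Weighted-F1 score = Σ (supportᵢ/N)·F1 scoreᵢ with N=2745: (301/2745)·0.6292 + (228/2745)·0.8105 + (581/2745)·0.8584 + (582/2745)·0.9062 + (487/2745)·0.8195 + (566/2745)·0.8709 = 0.835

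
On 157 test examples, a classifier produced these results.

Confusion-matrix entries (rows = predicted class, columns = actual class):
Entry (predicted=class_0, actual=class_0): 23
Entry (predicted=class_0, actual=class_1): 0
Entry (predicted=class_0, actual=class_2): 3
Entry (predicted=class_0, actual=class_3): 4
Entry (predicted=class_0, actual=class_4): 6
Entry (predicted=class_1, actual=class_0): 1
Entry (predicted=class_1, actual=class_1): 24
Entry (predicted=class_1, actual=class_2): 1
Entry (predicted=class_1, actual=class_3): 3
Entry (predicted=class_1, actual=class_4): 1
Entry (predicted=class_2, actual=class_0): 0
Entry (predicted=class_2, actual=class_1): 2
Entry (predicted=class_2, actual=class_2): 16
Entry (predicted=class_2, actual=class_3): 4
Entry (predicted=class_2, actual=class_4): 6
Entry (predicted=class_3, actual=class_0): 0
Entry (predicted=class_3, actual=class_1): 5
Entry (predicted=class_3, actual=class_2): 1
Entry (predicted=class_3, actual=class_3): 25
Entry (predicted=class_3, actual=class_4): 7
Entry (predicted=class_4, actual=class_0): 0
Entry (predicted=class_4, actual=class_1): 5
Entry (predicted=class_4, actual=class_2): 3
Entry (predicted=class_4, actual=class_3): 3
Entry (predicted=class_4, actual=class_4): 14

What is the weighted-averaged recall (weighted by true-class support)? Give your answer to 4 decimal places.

0.6497

Per-class recall (TP/(TP+FN)):
  class_0: TP=23, FN=1+0+0+0=1 → 23/24 = 0.95833
  class_1: TP=24, FN=0+2+5+5=12 → 24/36 = 0.66667
  class_2: TP=16, FN=3+1+1+3=8 → 16/24 = 0.66667
  class_3: TP=25, FN=4+3+4+3=14 → 25/39 = 0.64103
  class_4: TP=14, FN=6+1+6+7=20 → 14/34 = 0.41176
Weighted-recall = Σ (supportᵢ/N)·recallᵢ with N=157: (24/157)·0.95833 + (36/157)·0.66667 + (24/157)·0.66667 + (39/157)·0.64103 + (34/157)·0.41176 = 0.6497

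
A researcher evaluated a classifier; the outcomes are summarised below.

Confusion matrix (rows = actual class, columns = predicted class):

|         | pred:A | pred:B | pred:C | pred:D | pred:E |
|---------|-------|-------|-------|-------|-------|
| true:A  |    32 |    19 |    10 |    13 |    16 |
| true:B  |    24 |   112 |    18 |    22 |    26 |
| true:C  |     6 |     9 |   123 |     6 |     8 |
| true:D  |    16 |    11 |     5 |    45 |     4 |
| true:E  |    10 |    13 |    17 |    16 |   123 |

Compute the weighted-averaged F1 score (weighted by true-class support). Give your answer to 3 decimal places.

0.617

Per-class F1 score (2·TP/(2·TP+FP+FN)):
  A: TP=32, FP=24+6+16+10=56, FN=19+10+13+16=58 → 64/178 = 0.3596
  B: TP=112, FP=19+9+11+13=52, FN=24+18+22+26=90 → 224/366 = 0.6120
  C: TP=123, FP=10+18+5+17=50, FN=6+9+6+8=29 → 246/325 = 0.7569
  D: TP=45, FP=13+22+6+16=57, FN=16+11+5+4=36 → 90/183 = 0.4918
  E: TP=123, FP=16+26+8+4=54, FN=10+13+17+16=56 → 246/356 = 0.6910
Weighted-F1 score = Σ (supportᵢ/N)·F1 scoreᵢ with N=704: (90/704)·0.3596 + (202/704)·0.6120 + (152/704)·0.7569 + (81/704)·0.4918 + (179/704)·0.6910 = 0.617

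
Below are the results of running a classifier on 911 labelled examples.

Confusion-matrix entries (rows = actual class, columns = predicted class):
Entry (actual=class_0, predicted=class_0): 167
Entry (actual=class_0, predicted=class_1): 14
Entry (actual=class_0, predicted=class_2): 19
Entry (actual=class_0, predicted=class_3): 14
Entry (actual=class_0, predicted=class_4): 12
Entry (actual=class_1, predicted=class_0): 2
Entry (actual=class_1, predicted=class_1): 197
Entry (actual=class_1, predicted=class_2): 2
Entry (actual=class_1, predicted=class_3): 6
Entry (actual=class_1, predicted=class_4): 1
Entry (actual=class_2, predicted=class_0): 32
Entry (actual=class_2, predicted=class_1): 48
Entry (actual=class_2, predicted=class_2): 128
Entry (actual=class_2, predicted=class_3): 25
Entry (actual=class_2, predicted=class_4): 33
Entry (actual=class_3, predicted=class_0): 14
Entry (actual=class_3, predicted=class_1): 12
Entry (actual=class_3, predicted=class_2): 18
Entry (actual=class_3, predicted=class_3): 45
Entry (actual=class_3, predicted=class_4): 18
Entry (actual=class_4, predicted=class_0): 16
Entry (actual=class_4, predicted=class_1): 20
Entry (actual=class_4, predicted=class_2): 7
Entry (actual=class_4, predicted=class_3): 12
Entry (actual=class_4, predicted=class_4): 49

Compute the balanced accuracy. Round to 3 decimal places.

0.612

Balanced accuracy = mean of per-class recall.
  class_0: recall = 167/226 = 0.7389
  class_1: recall = 197/208 = 0.9471
  class_2: recall = 128/266 = 0.4812
  class_3: recall = 45/107 = 0.4206
  class_4: recall = 49/104 = 0.4712
Mean = (0.7389 + 0.9471 + 0.4812 + 0.4206 + 0.4712) / 5 = 0.612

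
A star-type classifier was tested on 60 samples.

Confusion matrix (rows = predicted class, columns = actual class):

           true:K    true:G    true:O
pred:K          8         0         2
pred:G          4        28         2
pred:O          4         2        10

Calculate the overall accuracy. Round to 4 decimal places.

Accuracy = trace / total = (8+28+10=46) / 60 = 46/60 = 0.7667

0.7667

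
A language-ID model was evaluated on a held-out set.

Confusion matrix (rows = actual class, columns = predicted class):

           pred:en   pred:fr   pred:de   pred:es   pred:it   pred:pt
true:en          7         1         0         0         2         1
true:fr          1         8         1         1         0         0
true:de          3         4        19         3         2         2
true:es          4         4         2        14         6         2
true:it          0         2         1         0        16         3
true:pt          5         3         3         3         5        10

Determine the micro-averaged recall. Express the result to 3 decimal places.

0.536

Micro-averaging pools counts across classes: ΣTP=74, ΣFP=64, ΣFN=64.
Micro-recall = TP/(TP+FN) on pooled counts = 0.536 (equals overall accuracy in single-label multiclass).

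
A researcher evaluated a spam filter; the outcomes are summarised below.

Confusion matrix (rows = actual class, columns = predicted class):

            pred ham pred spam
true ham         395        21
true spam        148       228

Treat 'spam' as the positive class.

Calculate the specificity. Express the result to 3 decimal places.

0.950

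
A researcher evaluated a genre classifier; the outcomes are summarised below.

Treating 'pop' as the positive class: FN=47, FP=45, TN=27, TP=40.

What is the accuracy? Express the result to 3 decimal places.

Accuracy = (TP+TN)/N = (40+27)/159 = 0.421

0.421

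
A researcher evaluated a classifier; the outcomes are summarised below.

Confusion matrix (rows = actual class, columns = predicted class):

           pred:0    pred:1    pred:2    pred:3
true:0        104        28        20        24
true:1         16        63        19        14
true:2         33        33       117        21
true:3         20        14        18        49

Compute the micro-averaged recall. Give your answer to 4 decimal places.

0.5616

Micro-averaging pools counts across classes: ΣTP=333, ΣFP=260, ΣFN=260.
Micro-recall = TP/(TP+FN) on pooled counts = 0.5616 (equals overall accuracy in single-label multiclass).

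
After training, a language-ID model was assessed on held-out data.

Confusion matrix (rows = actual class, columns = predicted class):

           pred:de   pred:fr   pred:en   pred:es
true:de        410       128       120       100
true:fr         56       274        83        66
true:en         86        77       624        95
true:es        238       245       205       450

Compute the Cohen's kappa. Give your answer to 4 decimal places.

Observed agreement pₒ = trace/N = 1758/3257 = 0.53976
Expected agreement pₑ = Σ (rowᵢ·colᵢ)/N² = (758·790 + 479·724 + 882·1032 + 1138·711)/3257² = 0.25122
κ = (pₒ − pₑ)/(1 − pₑ) = (0.53976 − 0.25122)/(1 − 0.25122) = 0.3853

0.3853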